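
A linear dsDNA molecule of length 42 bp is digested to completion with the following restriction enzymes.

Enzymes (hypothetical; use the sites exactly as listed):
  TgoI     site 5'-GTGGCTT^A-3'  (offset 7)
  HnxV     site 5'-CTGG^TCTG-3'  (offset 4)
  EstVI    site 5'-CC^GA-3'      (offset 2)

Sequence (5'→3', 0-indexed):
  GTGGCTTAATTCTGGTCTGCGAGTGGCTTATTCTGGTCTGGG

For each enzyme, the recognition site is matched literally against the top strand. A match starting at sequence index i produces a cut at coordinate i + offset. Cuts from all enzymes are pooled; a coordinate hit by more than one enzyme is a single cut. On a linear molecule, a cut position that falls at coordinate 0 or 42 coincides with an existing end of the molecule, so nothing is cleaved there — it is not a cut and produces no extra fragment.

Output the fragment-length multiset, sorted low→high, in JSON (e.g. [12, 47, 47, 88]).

Per-enzyme occurrences:
  TgoI (GTGGCTTA, off=7): starts [0, 22] → cuts [7, 29]
  HnxV (CTGGTCTG, off=4): starts [11, 32] → cuts [15, 36]
  EstVI (CCGA, off=2): no sites

Pooled cuts: [7, 15, 29, 36]

Fragments:
  [0,7): 7 bp
  [7,15): 8 bp
  [15,29): 14 bp
  [29,36): 7 bp
  [36,42): 6 bp

[6,7,7,8,14]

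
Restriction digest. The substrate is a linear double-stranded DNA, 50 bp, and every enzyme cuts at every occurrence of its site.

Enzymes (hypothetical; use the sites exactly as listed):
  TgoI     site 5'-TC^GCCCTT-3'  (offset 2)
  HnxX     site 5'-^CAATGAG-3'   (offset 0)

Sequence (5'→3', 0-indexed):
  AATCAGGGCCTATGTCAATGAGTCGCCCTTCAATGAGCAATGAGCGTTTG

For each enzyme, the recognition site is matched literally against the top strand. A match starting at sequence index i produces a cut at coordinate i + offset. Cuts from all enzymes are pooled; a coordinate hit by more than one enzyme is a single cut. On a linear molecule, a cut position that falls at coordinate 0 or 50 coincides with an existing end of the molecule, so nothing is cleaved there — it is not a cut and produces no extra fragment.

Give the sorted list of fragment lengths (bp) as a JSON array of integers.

[6,7,9,13,15]

Scan for sites:
  TgoI (TCGCCCTT, off=2): starts [22] → cuts [24]
  HnxX (CAATGAG, off=0): starts [15, 30, 37] → cuts [15, 30, 37]

Pooled cuts: [15, 24, 30, 37]

Fragments:
  [0,15): 15 bp
  [15,24): 9 bp
  [24,30): 6 bp
  [30,37): 7 bp
  [37,50): 13 bp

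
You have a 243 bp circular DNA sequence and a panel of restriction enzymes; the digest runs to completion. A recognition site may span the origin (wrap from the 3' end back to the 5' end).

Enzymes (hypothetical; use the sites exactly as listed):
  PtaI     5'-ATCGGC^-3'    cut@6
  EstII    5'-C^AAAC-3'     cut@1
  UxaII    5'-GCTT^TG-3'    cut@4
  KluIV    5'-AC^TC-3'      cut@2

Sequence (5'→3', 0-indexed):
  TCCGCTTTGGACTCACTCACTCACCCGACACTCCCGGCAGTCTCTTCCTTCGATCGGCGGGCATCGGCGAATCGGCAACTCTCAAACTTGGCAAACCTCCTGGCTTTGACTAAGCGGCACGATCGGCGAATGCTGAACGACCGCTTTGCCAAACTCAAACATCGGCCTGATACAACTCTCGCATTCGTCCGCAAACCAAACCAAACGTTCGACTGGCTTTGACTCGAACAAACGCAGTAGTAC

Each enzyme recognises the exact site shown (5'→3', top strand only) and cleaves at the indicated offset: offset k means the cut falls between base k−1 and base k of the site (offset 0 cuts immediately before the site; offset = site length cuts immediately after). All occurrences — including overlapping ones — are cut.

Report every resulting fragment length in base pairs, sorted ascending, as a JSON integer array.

[2,3,4,4,4,4,4,4,5,5,5,6,7,8,9,10,10,10,11,14,14,16,17,19,21,27]

Site scan:
  PtaI ATCGGC/6: at [52, 62, 70, 121, 160] ⇒ [58, 68, 76, 127, 166]
  EstII CAAAC/1: at [82, 91, 149, 155, 191, 196, 201, 228] ⇒ [83, 92, 150, 156, 192, 197, 202, 229]
  UxaII GCTTTG/4: at [3, 102, 142, 215] ⇒ [7, 106, 146, 219]
  KluIV ACTC/2: at [10, 14, 18, 29, 77, 152, 174, 221, 241] ⇒ [0, 12, 16, 20, 31, 79, 154, 176, 223]

All cut coordinates (distinct, sorted): [0, 7, 12, 16, 20, 31, 58, 68, 76, 79, 83, 92, 106, 127, 146, 150, 154, 156, 166, 176, 192, 197, 202, 219, 223, 229]

Fragment lengths:
  0→7: 7 bp
  7→12: 5 bp
  12→16: 4 bp
  16→20: 4 bp
  20→31: 11 bp
  31→58: 27 bp
  58→68: 10 bp
  68→76: 8 bp
  76→79: 3 bp
  79→83: 4 bp
  83→92: 9 bp
  92→106: 14 bp
  106→127: 21 bp
  127→146: 19 bp
  146→150: 4 bp
  150→154: 4 bp
  154→156: 2 bp
  156→166: 10 bp
  166→176: 10 bp
  176→192: 16 bp
  192→197: 5 bp
  197→202: 5 bp
  202→219: 17 bp
  219→223: 4 bp
  223→229: 6 bp
  229→0 (wrap): 243-229+0 = 14 bp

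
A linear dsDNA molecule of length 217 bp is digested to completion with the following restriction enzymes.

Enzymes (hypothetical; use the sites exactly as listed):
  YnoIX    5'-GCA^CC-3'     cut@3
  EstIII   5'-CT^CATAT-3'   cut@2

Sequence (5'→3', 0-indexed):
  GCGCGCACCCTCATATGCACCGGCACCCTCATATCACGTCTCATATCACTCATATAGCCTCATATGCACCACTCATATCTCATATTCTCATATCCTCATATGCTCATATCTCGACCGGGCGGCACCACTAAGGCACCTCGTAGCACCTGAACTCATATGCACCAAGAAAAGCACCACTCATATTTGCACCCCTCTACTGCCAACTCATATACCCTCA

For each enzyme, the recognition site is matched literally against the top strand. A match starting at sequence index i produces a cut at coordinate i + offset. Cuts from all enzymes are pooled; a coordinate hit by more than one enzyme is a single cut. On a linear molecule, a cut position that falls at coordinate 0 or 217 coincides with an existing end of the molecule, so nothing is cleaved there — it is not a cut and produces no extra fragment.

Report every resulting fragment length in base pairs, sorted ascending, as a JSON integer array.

Site scan:
  YnoIX (GCACC, off=3): starts [4, 16, 22, 65, 121, 132, 142, 158, 170, 185] → cuts [7, 19, 25, 68, 124, 135, 145, 161, 173, 188]
  EstIII (CTCATAT, off=2): starts [9, 27, 39, 48, 58, 71, 78, 86, 94, 102, 151, 176, 203] → cuts [11, 29, 41, 50, 60, 73, 80, 88, 96, 104, 153, 178, 205]

Pooled cuts: [7, 11, 19, 25, 29, 41, 50, 60, 68, 73, 80, 88, 96, 104, 124, 135, 145, 153, 161, 173, 178, 188, 205]

Fragment lengths:
  [0,7): 7 bp
  [7,11): 4 bp
  [11,19): 8 bp
  [19,25): 6 bp
  [25,29): 4 bp
  [29,41): 12 bp
  [41,50): 9 bp
  [50,60): 10 bp
  [60,68): 8 bp
  [68,73): 5 bp
  [73,80): 7 bp
  [80,88): 8 bp
  [88,96): 8 bp
  [96,104): 8 bp
  [104,124): 20 bp
  [124,135): 11 bp
  [135,145): 10 bp
  [145,153): 8 bp
  [153,161): 8 bp
  [161,173): 12 bp
  [173,178): 5 bp
  [178,188): 10 bp
  [188,205): 17 bp
  [205,217): 12 bp

[4,4,5,5,6,7,7,8,8,8,8,8,8,8,9,10,10,10,11,12,12,12,17,20]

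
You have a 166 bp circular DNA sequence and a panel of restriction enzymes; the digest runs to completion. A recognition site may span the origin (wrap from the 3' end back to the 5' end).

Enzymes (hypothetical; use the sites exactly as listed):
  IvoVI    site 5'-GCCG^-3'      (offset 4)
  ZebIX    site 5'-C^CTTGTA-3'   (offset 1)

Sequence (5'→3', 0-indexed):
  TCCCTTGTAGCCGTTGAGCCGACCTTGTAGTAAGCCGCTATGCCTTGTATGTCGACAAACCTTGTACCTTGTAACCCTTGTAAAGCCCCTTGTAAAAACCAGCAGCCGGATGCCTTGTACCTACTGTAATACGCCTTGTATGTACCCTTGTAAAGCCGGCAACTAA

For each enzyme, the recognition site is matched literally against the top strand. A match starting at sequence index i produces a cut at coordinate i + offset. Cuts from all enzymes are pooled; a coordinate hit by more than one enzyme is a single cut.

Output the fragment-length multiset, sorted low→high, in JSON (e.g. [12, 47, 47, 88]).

Per-enzyme occurrences:
  IvoVI GCCG/4: at [9, 17, 33, 104, 154] ⇒ [13, 21, 37, 108, 158]
  ZebIX CCTTGTA/1: at [2, 22, 42, 59, 66, 75, 87, 112, 133, 145] ⇒ [3, 23, 43, 60, 67, 76, 88, 113, 134, 146]

Pooled cuts: [3, 13, 21, 23, 37, 43, 60, 67, 76, 88, 108, 113, 134, 146, 158]

Fragments:
  3→13: 10 bp
  13→21: 8 bp
  21→23: 2 bp
  23→37: 14 bp
  37→43: 6 bp
  43→60: 17 bp
  60→67: 7 bp
  67→76: 9 bp
  76→88: 12 bp
  88→108: 20 bp
  108→113: 5 bp
  113→134: 21 bp
  134→146: 12 bp
  146→158: 12 bp
  158→3 (wrap): 166-158+3 = 11 bp

[2,5,6,7,8,9,10,11,12,12,12,14,17,20,21]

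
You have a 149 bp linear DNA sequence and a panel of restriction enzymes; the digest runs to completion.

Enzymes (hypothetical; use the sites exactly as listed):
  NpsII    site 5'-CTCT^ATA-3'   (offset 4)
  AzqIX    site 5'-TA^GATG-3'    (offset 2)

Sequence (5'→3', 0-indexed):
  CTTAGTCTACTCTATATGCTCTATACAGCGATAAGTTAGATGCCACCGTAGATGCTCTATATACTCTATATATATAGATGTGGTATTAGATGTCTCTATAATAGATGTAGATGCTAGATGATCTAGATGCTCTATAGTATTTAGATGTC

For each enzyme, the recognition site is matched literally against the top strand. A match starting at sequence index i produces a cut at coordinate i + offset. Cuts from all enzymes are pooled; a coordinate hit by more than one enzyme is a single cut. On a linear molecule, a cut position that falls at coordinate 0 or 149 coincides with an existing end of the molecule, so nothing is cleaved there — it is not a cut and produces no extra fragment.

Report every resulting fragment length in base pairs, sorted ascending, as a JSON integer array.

Site scan:
  NpsII (CTCTATA, off=4): starts [9, 18, 54, 63, 93, 129] → cuts [13, 22, 58, 67, 97, 133]
  AzqIX (TAGATG, off=2): starts [36, 48, 74, 86, 101, 107, 114, 123, 141] → cuts [38, 50, 76, 88, 103, 109, 116, 125, 143]

Pooled cuts: [13, 22, 38, 50, 58, 67, 76, 88, 97, 103, 109, 116, 125, 133, 143]

Fragment lengths:
  [0,13): 13 bp
  [13,22): 9 bp
  [22,38): 16 bp
  [38,50): 12 bp
  [50,58): 8 bp
  [58,67): 9 bp
  [67,76): 9 bp
  [76,88): 12 bp
  [88,97): 9 bp
  [97,103): 6 bp
  [103,109): 6 bp
  [109,116): 7 bp
  [116,125): 9 bp
  [125,133): 8 bp
  [133,143): 10 bp
  [143,149): 6 bp

[6,6,6,7,8,8,9,9,9,9,9,10,12,12,13,16]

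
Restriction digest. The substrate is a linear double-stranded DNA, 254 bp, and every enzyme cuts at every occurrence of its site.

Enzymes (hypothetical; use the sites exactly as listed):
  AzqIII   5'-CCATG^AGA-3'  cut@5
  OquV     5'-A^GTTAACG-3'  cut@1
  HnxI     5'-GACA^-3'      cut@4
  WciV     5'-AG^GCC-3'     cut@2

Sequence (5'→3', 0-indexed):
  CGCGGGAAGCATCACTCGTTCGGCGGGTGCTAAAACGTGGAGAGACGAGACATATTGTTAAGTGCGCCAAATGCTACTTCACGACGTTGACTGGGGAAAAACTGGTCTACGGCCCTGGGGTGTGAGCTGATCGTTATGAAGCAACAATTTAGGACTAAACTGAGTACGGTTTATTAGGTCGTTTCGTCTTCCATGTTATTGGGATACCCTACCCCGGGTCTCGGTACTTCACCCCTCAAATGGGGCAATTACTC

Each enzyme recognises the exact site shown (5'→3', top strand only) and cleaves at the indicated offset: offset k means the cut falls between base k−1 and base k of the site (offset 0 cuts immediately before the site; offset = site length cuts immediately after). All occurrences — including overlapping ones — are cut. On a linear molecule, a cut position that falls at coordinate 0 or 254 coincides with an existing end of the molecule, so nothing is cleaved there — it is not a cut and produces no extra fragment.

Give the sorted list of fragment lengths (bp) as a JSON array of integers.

[52,202]

Per-enzyme occurrences:
  AzqIII (CCATGAGA, off=5): no sites
  OquV (AGTTAACG, off=1): no sites
  HnxI GACA/4: at [48] ⇒ [52]
  WciV (AGGCC, off=2): no sites

Pooled cuts: [52]

Fragment lengths:
  [0,52): 52 bp
  [52,254): 202 bp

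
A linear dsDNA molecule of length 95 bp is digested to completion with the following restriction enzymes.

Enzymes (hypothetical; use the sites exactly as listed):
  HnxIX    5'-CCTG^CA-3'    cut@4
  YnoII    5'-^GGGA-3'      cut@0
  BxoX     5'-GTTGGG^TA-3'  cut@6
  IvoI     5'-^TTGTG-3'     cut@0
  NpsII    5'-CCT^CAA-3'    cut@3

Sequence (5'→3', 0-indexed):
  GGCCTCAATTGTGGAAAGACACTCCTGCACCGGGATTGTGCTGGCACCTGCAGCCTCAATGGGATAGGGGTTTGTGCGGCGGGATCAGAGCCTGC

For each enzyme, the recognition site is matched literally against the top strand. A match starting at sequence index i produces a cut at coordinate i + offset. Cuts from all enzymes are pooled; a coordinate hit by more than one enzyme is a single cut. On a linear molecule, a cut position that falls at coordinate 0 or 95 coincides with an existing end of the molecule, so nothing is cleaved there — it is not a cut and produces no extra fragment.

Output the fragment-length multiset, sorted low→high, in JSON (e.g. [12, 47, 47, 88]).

Per-enzyme occurrences:
  HnxIX (CCTGCA, off=4): starts [23, 46] → cuts [27, 50]
  YnoII (GGGA, off=0): starts [31, 60, 80] → cuts [31, 60, 80]
  BxoX (GTTGGGTA, off=6): no sites
  IvoI (TTGTG, off=0): starts [8, 35, 71] → cuts [8, 35, 71]
  NpsII (CCTCAA, off=3): starts [2, 53] → cuts [5, 56]

All cut coordinates (distinct, sorted): [5, 8, 27, 31, 35, 50, 56, 60, 71, 80]

Fragment lengths:
  [0,5): 5 bp
  [5,8): 3 bp
  [8,27): 19 bp
  [27,31): 4 bp
  [31,35): 4 bp
  [35,50): 15 bp
  [50,56): 6 bp
  [56,60): 4 bp
  [60,71): 11 bp
  [71,80): 9 bp
  [80,95): 15 bp

[3,4,4,4,5,6,9,11,15,15,19]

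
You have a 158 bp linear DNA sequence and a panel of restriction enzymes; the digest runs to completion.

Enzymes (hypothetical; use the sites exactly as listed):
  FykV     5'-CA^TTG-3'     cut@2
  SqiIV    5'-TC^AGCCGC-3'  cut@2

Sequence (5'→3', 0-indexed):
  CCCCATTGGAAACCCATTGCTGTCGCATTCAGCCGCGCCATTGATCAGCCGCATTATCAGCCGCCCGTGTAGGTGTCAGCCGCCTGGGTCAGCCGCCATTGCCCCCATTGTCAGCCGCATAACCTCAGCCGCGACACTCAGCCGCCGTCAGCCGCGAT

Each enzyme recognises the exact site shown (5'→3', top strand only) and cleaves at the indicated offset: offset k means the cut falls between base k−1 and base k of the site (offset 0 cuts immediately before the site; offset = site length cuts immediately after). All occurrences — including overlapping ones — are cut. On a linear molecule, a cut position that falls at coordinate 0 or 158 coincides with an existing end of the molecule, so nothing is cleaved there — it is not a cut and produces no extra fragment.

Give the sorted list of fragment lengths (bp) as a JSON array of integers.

[5,5,6,8,9,9,10,10,11,12,13,13,14,14,19]

Site scan:
  FykV (CATTG, off=2): starts [3, 14, 38, 96, 105] → cuts [5, 16, 40, 98, 107]
  SqiIV (TCAGCCGC, off=2): starts [28, 44, 56, 75, 88, 110, 124, 137, 147] → cuts [30, 46, 58, 77, 90, 112, 126, 139, 149]

Pooled cuts: [5, 16, 30, 40, 46, 58, 77, 90, 98, 107, 112, 126, 139, 149]

Fragments:
  [0,5): 5 bp
  [5,16): 11 bp
  [16,30): 14 bp
  [30,40): 10 bp
  [40,46): 6 bp
  [46,58): 12 bp
  [58,77): 19 bp
  [77,90): 13 bp
  [90,98): 8 bp
  [98,107): 9 bp
  [107,112): 5 bp
  [112,126): 14 bp
  [126,139): 13 bp
  [139,149): 10 bp
  [149,158): 9 bp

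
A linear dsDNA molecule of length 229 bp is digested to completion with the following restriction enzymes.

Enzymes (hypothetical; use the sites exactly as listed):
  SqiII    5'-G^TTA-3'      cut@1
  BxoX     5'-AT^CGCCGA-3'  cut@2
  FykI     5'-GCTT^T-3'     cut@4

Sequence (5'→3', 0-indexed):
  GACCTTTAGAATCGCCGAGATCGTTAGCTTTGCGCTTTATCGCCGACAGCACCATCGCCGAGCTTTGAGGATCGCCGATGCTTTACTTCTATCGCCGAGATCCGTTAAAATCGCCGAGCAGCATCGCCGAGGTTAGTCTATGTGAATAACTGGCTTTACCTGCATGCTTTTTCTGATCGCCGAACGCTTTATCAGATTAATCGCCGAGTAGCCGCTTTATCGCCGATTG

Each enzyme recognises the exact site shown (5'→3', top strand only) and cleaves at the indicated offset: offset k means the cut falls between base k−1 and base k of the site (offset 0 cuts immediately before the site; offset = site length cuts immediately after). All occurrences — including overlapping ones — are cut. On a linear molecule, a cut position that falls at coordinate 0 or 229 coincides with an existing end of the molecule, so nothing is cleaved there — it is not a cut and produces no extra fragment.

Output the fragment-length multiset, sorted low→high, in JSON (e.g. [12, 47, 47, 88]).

Per-enzyme occurrences:
  SqiII (GTTA, off=1): starts [22, 103, 131] → cuts [23, 104, 132]
  BxoX (ATCGCCGA, off=2): starts [10, 38, 53, 70, 90, 109, 122, 175, 199, 218] → cuts [12, 40, 55, 72, 92, 111, 124, 177, 201, 220]
  FykI (GCTTT, off=4): starts [26, 33, 61, 79, 152, 165, 185, 213] → cuts [30, 37, 65, 83, 156, 169, 189, 217]

Pooled cuts: [12, 23, 30, 37, 40, 55, 65, 72, 83, 92, 104, 111, 124, 132, 156, 169, 177, 189, 201, 217, 220]

Fragment lengths:
  [0,12): 12 bp
  [12,23): 11 bp
  [23,30): 7 bp
  [30,37): 7 bp
  [37,40): 3 bp
  [40,55): 15 bp
  [55,65): 10 bp
  [65,72): 7 bp
  [72,83): 11 bp
  [83,92): 9 bp
  [92,104): 12 bp
  [104,111): 7 bp
  [111,124): 13 bp
  [124,132): 8 bp
  [132,156): 24 bp
  [156,169): 13 bp
  [169,177): 8 bp
  [177,189): 12 bp
  [189,201): 12 bp
  [201,217): 16 bp
  [217,220): 3 bp
  [220,229): 9 bp

[3,3,7,7,7,7,8,8,9,9,10,11,11,12,12,12,12,13,13,15,16,24]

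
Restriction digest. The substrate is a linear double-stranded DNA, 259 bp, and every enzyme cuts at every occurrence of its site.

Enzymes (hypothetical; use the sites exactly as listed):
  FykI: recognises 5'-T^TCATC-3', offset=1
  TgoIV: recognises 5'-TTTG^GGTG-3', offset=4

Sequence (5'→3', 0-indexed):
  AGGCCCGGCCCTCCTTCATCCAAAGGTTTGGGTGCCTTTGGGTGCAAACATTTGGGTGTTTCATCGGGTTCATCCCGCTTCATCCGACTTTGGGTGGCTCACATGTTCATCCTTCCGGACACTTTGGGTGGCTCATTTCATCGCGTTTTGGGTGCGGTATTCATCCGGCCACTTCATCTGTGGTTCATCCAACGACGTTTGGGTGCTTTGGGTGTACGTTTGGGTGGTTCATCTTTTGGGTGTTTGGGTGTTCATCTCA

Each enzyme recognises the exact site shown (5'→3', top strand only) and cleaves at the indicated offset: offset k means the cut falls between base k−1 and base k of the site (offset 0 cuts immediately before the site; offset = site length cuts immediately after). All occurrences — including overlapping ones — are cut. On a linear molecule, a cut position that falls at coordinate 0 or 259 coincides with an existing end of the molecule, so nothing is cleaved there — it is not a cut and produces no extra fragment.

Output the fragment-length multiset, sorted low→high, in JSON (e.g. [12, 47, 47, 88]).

Site scan:
  FykI TTCATC/1: at [14, 59, 68, 78, 105, 136, 159, 172, 183, 227, 250] ⇒ [15, 60, 69, 79, 106, 137, 160, 173, 184, 228, 251]
  TgoIV TTTGGGTG/4: at [26, 36, 50, 88, 122, 146, 197, 206, 218, 234, 242] ⇒ [30, 40, 54, 92, 126, 150, 201, 210, 222, 238, 246]

All cut coordinates (distinct, sorted): [15, 30, 40, 54, 60, 69, 79, 92, 106, 126, 137, 150, 160, 173, 184, 201, 210, 222, 228, 238, 246, 251]

Fragments:
  [0,15): 15 bp
  [15,30): 15 bp
  [30,40): 10 bp
  [40,54): 14 bp
  [54,60): 6 bp
  [60,69): 9 bp
  [69,79): 10 bp
  [79,92): 13 bp
  [92,106): 14 bp
  [106,126): 20 bp
  [126,137): 11 bp
  [137,150): 13 bp
  [150,160): 10 bp
  [160,173): 13 bp
  [173,184): 11 bp
  [184,201): 17 bp
  [201,210): 9 bp
  [210,222): 12 bp
  [222,228): 6 bp
  [228,238): 10 bp
  [238,246): 8 bp
  [246,251): 5 bp
  [251,259): 8 bp

[5,6,6,8,8,9,9,10,10,10,10,11,11,12,13,13,13,14,14,15,15,17,20]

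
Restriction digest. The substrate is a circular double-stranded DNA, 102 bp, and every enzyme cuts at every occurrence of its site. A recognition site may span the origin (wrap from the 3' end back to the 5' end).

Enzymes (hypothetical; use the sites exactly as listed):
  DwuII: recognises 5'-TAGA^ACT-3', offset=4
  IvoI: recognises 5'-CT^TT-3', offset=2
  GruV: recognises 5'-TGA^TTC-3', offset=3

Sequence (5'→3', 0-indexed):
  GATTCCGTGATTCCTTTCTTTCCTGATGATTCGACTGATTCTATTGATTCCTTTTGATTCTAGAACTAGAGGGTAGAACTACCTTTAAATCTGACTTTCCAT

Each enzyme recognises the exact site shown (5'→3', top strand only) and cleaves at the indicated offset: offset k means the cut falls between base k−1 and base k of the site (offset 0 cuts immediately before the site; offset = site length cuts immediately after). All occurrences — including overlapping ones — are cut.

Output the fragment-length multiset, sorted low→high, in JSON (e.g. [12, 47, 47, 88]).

Scan for sites:
  DwuII (TAGAACT, off=4): starts [60, 73] → cuts [64, 77]
  IvoI (CTTT, off=2): starts [13, 17, 50, 82, 94] → cuts [15, 19, 52, 84, 96]
  GruV (TGATTC, off=3): starts [7, 26, 35, 44, 54, 101] → cuts [2, 10, 29, 38, 47, 57]

All cut coordinates (distinct, sorted): [2, 10, 15, 19, 29, 38, 47, 52, 57, 64, 77, 84, 96]

Fragments:
  2→10: 8 bp
  10→15: 5 bp
  15→19: 4 bp
  19→29: 10 bp
  29→38: 9 bp
  38→47: 9 bp
  47→52: 5 bp
  52→57: 5 bp
  57→64: 7 bp
  64→77: 13 bp
  77→84: 7 bp
  84→96: 12 bp
  96→2 (wrap): 102-96+2 = 8 bp

[4,5,5,5,7,7,8,8,9,9,10,12,13]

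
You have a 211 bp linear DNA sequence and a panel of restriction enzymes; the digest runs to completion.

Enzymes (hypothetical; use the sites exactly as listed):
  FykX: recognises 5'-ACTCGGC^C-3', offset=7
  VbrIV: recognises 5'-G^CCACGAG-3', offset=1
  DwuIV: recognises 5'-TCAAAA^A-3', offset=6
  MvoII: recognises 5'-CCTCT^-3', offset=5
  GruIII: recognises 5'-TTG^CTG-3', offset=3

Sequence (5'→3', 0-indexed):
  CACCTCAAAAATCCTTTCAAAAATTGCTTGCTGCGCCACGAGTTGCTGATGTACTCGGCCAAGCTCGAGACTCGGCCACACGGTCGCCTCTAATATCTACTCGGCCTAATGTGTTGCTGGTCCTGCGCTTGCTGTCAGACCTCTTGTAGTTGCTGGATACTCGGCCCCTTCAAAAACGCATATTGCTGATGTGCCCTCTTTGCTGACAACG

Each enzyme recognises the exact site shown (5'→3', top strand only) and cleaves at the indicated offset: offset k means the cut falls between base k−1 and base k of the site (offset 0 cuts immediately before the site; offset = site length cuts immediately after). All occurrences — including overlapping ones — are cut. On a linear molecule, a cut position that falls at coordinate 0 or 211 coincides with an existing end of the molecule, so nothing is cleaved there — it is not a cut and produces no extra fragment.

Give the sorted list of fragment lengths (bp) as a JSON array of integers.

[3,5,8,8,9,10,10,10,10,11,12,13,13,14,14,14,15,15,17]

Site scan:
  FykX (ACTCGGCC, off=7): starts [52, 69, 98, 158] → cuts [59, 76, 105, 165]
  VbrIV (GCCACGAG, off=1): starts [34] → cuts [35]
  DwuIV (TCAAAAA, off=6): starts [4, 16, 169] → cuts [10, 22, 175]
  MvoII (CCTCT, off=5): starts [86, 139, 194] → cuts [91, 144, 199]
  GruIII (TTGCTG, off=3): starts [27, 42, 113, 128, 149, 182, 199] → cuts [30, 45, 116, 131, 152, 185, 202]

All cut coordinates (distinct, sorted): [10, 22, 30, 35, 45, 59, 76, 91, 105, 116, 131, 144, 152, 165, 175, 185, 199, 202]

Fragments:
  [0,10): 10 bp
  [10,22): 12 bp
  [22,30): 8 bp
  [30,35): 5 bp
  [35,45): 10 bp
  [45,59): 14 bp
  [59,76): 17 bp
  [76,91): 15 bp
  [91,105): 14 bp
  [105,116): 11 bp
  [116,131): 15 bp
  [131,144): 13 bp
  [144,152): 8 bp
  [152,165): 13 bp
  [165,175): 10 bp
  [175,185): 10 bp
  [185,199): 14 bp
  [199,202): 3 bp
  [202,211): 9 bp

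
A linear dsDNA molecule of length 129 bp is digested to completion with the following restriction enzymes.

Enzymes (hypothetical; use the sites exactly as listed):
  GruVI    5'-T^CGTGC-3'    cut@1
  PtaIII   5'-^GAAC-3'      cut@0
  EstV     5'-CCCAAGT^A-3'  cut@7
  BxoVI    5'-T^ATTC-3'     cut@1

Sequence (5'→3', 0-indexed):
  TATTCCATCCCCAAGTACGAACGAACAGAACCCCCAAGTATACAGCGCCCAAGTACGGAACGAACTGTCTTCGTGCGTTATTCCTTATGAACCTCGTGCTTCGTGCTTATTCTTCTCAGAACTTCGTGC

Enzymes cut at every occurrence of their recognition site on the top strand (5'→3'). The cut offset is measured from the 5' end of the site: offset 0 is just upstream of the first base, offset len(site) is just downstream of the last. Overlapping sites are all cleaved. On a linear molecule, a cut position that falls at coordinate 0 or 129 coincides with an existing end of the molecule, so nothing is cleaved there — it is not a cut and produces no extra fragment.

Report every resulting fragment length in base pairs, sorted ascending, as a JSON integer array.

[1,2,3,4,4,5,5,6,6,7,7,8,9,10,10,12,15,15]

Scan for sites:
  GruVI (TCGTGC, off=1): starts [70, 93, 100, 123] → cuts [71, 94, 101, 124]
  PtaIII (GAAC, off=0): starts [18, 22, 27, 57, 61, 88, 118] → cuts [18, 22, 27, 57, 61, 88, 118]
  EstV (CCCAAGTA, off=7): starts [9, 32, 47] → cuts [16, 39, 54]
  BxoVI (TATTC, off=1): starts [0, 78, 107] → cuts [1, 79, 108]

All cut coordinates (distinct, sorted): [1, 16, 18, 22, 27, 39, 54, 57, 61, 71, 79, 88, 94, 101, 108, 118, 124]

Fragments:
  [0,1): 1 bp
  [1,16): 15 bp
  [16,18): 2 bp
  [18,22): 4 bp
  [22,27): 5 bp
  [27,39): 12 bp
  [39,54): 15 bp
  [54,57): 3 bp
  [57,61): 4 bp
  [61,71): 10 bp
  [71,79): 8 bp
  [79,88): 9 bp
  [88,94): 6 bp
  [94,101): 7 bp
  [101,108): 7 bp
  [108,118): 10 bp
  [118,124): 6 bp
  [124,129): 5 bp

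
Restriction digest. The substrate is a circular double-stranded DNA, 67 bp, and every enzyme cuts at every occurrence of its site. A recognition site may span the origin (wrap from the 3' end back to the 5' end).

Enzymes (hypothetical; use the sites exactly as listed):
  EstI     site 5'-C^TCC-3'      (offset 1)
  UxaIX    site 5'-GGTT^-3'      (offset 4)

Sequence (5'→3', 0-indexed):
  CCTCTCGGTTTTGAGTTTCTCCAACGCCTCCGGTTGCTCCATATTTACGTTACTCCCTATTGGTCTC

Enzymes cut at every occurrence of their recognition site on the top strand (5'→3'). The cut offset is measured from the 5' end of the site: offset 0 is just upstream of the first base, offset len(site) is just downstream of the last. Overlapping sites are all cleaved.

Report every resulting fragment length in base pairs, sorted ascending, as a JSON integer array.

[2,7,9,9,12,12,16]

Per-enzyme occurrences:
  EstI (CTCC, off=1): starts [18, 27, 36, 52, 64] → cuts [19, 28, 37, 53, 65]
  UxaIX (GGTT, off=4): starts [6, 31] → cuts [10, 35]

Pooled cuts: [10, 19, 28, 35, 37, 53, 65]

Fragment lengths:
  10→19: 9 bp
  19→28: 9 bp
  28→35: 7 bp
  35→37: 2 bp
  37→53: 16 bp
  53→65: 12 bp
  65→10 (wrap): 67-65+10 = 12 bp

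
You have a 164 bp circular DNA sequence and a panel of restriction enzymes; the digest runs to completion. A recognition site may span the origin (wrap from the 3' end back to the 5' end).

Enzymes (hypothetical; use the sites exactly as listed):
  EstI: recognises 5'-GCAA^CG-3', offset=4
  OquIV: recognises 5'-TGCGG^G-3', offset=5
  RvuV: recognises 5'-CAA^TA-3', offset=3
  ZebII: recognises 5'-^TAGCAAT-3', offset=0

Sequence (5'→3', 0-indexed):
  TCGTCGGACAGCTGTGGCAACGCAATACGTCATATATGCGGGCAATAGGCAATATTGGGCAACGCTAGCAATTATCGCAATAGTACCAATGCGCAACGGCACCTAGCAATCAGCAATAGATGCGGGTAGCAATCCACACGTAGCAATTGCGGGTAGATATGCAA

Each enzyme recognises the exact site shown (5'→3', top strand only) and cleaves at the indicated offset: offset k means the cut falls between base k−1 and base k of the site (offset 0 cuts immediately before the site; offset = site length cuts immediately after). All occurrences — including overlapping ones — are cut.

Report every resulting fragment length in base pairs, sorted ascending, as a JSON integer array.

Per-enzyme occurrences:
  EstI GCAACG/4: at [16, 58, 92] ⇒ [20, 62, 96]
  OquIV TGCGGG/5: at [36, 120, 147] ⇒ [41, 125, 152]
  RvuV CAATA/3: at [22, 42, 49, 77, 113] ⇒ [25, 45, 52, 80, 116]
  ZebII TAGCAAT/0: at [65, 103, 126, 140] ⇒ [65, 103, 126, 140]

Pooled cuts: [20, 25, 41, 45, 52, 62, 65, 80, 96, 103, 116, 125, 126, 140, 152]

Fragment lengths:
  20→25: 5 bp
  25→41: 16 bp
  41→45: 4 bp
  45→52: 7 bp
  52→62: 10 bp
  62→65: 3 bp
  65→80: 15 bp
  80→96: 16 bp
  96→103: 7 bp
  103→116: 13 bp
  116→125: 9 bp
  125→126: 1 bp
  126→140: 14 bp
  140→152: 12 bp
  152→20 (wrap): 164-152+20 = 32 bp

[1,3,4,5,7,7,9,10,12,13,14,15,16,16,32]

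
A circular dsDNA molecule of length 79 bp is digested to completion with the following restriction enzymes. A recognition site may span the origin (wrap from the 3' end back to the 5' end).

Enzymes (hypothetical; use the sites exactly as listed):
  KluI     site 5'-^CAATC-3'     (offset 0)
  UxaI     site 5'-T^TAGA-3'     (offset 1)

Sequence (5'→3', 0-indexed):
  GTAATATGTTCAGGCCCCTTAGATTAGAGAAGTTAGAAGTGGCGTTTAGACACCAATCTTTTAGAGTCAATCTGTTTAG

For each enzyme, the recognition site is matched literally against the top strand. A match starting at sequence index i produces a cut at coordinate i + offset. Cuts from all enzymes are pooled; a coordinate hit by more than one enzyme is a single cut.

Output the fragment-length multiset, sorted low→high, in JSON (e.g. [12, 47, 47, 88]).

Site scan:
  KluI CAATC/0: at [53, 67] ⇒ [53, 67]
  UxaI TTAGA/1: at [18, 23, 32, 45, 60] ⇒ [19, 24, 33, 46, 61]

All cut coordinates (distinct, sorted): [19, 24, 33, 46, 53, 61, 67]

Fragments:
  19→24: 5 bp
  24→33: 9 bp
  33→46: 13 bp
  46→53: 7 bp
  53→61: 8 bp
  61→67: 6 bp
  67→19 (wrap): 79-67+19 = 31 bp

[5,6,7,8,9,13,31]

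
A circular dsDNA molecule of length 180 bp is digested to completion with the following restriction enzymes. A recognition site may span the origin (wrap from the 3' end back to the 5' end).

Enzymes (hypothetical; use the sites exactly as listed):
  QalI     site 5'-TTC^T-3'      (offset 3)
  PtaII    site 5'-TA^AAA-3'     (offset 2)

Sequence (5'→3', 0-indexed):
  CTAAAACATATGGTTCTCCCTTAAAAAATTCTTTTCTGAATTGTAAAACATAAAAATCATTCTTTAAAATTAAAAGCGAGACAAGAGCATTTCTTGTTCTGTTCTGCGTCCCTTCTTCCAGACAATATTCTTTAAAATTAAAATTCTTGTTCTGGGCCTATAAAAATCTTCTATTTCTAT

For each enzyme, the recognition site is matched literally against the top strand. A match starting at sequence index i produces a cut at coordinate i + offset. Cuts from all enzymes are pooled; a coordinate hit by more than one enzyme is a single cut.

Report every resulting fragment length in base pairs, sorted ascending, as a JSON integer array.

Site scan:
  QalI (TTCT, off=3): starts [13, 28, 33, 59, 90, 96, 101, 112, 127, 143, 149, 168, 174] → cuts [16, 31, 36, 62, 93, 99, 104, 115, 130, 146, 152, 171, 177]
  PtaII (TAAAA, off=2): starts [1, 21, 43, 50, 64, 70, 132, 138, 160] → cuts [3, 23, 45, 52, 66, 72, 134, 140, 162]

Pooled cuts: [3, 16, 23, 31, 36, 45, 52, 62, 66, 72, 93, 99, 104, 115, 130, 134, 140, 146, 152, 162, 171, 177]

Fragment lengths:
  3→16: 13 bp
  16→23: 7 bp
  23→31: 8 bp
  31→36: 5 bp
  36→45: 9 bp
  45→52: 7 bp
  52→62: 10 bp
  62→66: 4 bp
  66→72: 6 bp
  72→93: 21 bp
  93→99: 6 bp
  99→104: 5 bp
  104→115: 11 bp
  115→130: 15 bp
  130→134: 4 bp
  134→140: 6 bp
  140→146: 6 bp
  146→152: 6 bp
  152→162: 10 bp
  162→171: 9 bp
  171→177: 6 bp
  177→3 (wrap): 180-177+3 = 6 bp

[4,4,5,5,6,6,6,6,6,6,6,7,7,8,9,9,10,10,11,13,15,21]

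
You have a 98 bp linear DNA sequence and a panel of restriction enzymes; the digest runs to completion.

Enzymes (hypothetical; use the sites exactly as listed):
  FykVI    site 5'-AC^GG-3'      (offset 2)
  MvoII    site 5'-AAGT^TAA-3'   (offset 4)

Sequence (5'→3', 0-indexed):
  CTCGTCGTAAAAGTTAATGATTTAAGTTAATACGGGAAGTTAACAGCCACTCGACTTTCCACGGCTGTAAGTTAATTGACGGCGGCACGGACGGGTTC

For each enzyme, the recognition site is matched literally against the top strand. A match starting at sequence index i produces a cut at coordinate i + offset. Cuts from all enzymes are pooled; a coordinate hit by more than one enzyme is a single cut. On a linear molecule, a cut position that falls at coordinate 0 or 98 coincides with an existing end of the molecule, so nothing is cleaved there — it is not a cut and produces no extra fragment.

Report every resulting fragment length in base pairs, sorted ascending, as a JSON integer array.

[4,6,6,7,8,8,10,13,14,22]

Per-enzyme occurrences:
  FykVI (ACGG, off=2): starts [31, 60, 78, 86, 90] → cuts [33, 62, 80, 88, 92]
  MvoII (AAGTTAA, off=4): starts [10, 23, 36, 68] → cuts [14, 27, 40, 72]

Pooled cuts: [14, 27, 33, 40, 62, 72, 80, 88, 92]

Fragment lengths:
  [0,14): 14 bp
  [14,27): 13 bp
  [27,33): 6 bp
  [33,40): 7 bp
  [40,62): 22 bp
  [62,72): 10 bp
  [72,80): 8 bp
  [80,88): 8 bp
  [88,92): 4 bp
  [92,98): 6 bp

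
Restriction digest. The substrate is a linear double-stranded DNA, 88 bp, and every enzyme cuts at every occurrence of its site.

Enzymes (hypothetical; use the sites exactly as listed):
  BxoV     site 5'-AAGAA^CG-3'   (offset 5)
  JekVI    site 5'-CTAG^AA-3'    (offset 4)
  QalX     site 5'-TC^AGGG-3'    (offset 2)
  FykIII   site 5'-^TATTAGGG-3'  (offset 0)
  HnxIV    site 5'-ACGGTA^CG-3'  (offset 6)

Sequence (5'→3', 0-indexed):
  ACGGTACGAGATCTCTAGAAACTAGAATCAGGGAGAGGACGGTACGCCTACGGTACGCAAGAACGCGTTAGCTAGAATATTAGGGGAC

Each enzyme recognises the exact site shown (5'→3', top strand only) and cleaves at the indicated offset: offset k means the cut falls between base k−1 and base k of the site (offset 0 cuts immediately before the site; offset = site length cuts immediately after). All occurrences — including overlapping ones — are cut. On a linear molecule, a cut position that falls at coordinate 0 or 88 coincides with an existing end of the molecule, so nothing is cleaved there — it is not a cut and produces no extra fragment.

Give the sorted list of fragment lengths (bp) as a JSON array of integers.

Scan for sites:
  BxoV AAGAACG/5: at [58] ⇒ [63]
  JekVI CTAGAA/4: at [14, 21, 71] ⇒ [18, 25, 75]
  QalX TCAGGG/2: at [27] ⇒ [29]
  FykIII TATTAGGG/0: at [77] ⇒ [77]
  HnxIV ACGGTACG/6: at [0, 38, 49] ⇒ [6, 44, 55]

Pooled cuts: [6, 18, 25, 29, 44, 55, 63, 75, 77]

Fragment lengths:
  [0,6): 6 bp
  [6,18): 12 bp
  [18,25): 7 bp
  [25,29): 4 bp
  [29,44): 15 bp
  [44,55): 11 bp
  [55,63): 8 bp
  [63,75): 12 bp
  [75,77): 2 bp
  [77,88): 11 bp

[2,4,6,7,8,11,11,12,12,15]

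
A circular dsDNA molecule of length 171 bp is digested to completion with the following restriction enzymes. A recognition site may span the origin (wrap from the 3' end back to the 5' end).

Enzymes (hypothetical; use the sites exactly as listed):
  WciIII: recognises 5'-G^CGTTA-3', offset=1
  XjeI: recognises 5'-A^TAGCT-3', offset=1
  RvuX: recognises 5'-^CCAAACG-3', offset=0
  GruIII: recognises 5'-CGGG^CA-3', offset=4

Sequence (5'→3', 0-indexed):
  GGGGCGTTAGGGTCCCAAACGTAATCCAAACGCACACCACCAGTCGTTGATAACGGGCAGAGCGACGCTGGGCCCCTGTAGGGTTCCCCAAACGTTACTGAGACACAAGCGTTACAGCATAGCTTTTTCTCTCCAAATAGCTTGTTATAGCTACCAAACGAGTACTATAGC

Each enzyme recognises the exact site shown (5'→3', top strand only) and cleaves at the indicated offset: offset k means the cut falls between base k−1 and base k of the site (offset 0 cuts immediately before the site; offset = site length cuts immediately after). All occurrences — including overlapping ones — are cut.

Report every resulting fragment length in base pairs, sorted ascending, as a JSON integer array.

[6,10,10,10,11,18,22,22,30,32]

Scan for sites:
  WciIII GCGTTA/1: at [3, 108] ⇒ [4, 109]
  XjeI ATAGCT/1: at [118, 136, 146] ⇒ [119, 137, 147]
  RvuX CCAAACG/0: at [14, 25, 87, 153] ⇒ [14, 25, 87, 153]
  GruIII CGGGCA/4: at [53] ⇒ [57]

All cut coordinates (distinct, sorted): [4, 14, 25, 57, 87, 109, 119, 137, 147, 153]

Fragment lengths:
  4→14: 10 bp
  14→25: 11 bp
  25→57: 32 bp
  57→87: 30 bp
  87→109: 22 bp
  109→119: 10 bp
  119→137: 18 bp
  137→147: 10 bp
  147→153: 6 bp
  153→4 (wrap): 171-153+4 = 22 bp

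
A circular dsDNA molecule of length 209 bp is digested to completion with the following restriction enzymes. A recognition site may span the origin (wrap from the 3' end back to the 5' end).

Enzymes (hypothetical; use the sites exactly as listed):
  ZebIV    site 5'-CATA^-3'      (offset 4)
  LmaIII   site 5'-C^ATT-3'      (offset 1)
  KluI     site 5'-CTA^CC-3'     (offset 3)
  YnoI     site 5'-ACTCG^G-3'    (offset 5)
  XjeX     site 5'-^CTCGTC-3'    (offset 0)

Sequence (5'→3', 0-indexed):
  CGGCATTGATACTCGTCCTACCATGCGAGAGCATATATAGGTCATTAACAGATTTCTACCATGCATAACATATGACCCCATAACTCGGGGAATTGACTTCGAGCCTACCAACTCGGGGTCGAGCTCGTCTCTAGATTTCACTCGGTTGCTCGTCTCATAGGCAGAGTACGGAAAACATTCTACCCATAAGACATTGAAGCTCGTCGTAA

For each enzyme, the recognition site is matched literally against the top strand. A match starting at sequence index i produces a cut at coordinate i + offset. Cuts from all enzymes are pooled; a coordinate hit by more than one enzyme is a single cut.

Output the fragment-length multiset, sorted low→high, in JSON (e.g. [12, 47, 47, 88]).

Per-enzyme occurrences:
  ZebIV (CATA, off=4): starts [31, 63, 68, 78, 155, 184] → cuts [35, 67, 72, 82, 159, 188]
  LmaIII (CATT, off=1): starts [3, 42, 175, 191] → cuts [4, 43, 176, 192]
  KluI (CTACC, off=3): starts [17, 55, 104, 179] → cuts [20, 58, 107, 182]
  YnoI (ACTCGG, off=5): starts [82, 110, 139] → cuts [87, 115, 144]
  XjeX (CTCGTC, off=0): starts [11, 123, 148, 199] → cuts [11, 123, 148, 199]

All cut coordinates (distinct, sorted): [4, 11, 20, 35, 43, 58, 67, 72, 82, 87, 107, 115, 123, 144, 148, 159, 176, 182, 188, 192, 199]

Fragment lengths:
  4→11: 7 bp
  11→20: 9 bp
  20→35: 15 bp
  35→43: 8 bp
  43→58: 15 bp
  58→67: 9 bp
  67→72: 5 bp
  72→82: 10 bp
  82→87: 5 bp
  87→107: 20 bp
  107→115: 8 bp
  115→123: 8 bp
  123→144: 21 bp
  144→148: 4 bp
  148→159: 11 bp
  159→176: 17 bp
  176→182: 6 bp
  182→188: 6 bp
  188→192: 4 bp
  192→199: 7 bp
  199→4 (wrap): 209-199+4 = 14 bp

[4,4,5,5,6,6,7,7,8,8,8,9,9,10,11,14,15,15,17,20,21]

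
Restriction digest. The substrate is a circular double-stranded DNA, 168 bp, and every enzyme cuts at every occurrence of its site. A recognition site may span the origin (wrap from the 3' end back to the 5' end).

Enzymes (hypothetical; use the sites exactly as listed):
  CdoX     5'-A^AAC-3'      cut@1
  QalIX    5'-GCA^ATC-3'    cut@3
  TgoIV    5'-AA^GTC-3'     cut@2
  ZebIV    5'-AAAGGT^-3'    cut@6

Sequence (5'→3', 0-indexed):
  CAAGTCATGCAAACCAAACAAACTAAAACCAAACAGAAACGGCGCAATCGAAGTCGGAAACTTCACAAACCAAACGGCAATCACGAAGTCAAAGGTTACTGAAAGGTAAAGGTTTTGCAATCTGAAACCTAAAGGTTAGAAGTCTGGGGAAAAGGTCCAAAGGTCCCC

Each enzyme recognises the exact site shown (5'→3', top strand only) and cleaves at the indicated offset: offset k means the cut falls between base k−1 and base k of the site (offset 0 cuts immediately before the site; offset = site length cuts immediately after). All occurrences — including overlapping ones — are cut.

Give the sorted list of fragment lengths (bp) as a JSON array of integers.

[4,5,5,5,5,6,6,6,6,6,6,6,7,7,8,8,8,9,9,9,11,11,15]

Site scan:
  CdoX AAAC/1: at [10, 15, 19, 25, 30, 36, 57, 66, 71, 124] ⇒ [11, 16, 20, 26, 31, 37, 58, 67, 72, 125]
  QalIX GCAATC/3: at [43, 76, 116] ⇒ [46, 79, 119]
  TgoIV AAGTC/2: at [1, 50, 85, 139] ⇒ [3, 52, 87, 141]
  ZebIV AAAGGT/6: at [90, 101, 107, 130, 150, 158] ⇒ [96, 107, 113, 136, 156, 164]

All cut coordinates (distinct, sorted): [3, 11, 16, 20, 26, 31, 37, 46, 52, 58, 67, 72, 79, 87, 96, 107, 113, 119, 125, 136, 141, 156, 164]

Fragment lengths:
  3→11: 8 bp
  11→16: 5 bp
  16→20: 4 bp
  20→26: 6 bp
  26→31: 5 bp
  31→37: 6 bp
  37→46: 9 bp
  46→52: 6 bp
  52→58: 6 bp
  58→67: 9 bp
  67→72: 5 bp
  72→79: 7 bp
  79→87: 8 bp
  87→96: 9 bp
  96→107: 11 bp
  107→113: 6 bp
  113→119: 6 bp
  119→125: 6 bp
  125→136: 11 bp
  136→141: 5 bp
  141→156: 15 bp
  156→164: 8 bp
  164→3 (wrap): 168-164+3 = 7 bp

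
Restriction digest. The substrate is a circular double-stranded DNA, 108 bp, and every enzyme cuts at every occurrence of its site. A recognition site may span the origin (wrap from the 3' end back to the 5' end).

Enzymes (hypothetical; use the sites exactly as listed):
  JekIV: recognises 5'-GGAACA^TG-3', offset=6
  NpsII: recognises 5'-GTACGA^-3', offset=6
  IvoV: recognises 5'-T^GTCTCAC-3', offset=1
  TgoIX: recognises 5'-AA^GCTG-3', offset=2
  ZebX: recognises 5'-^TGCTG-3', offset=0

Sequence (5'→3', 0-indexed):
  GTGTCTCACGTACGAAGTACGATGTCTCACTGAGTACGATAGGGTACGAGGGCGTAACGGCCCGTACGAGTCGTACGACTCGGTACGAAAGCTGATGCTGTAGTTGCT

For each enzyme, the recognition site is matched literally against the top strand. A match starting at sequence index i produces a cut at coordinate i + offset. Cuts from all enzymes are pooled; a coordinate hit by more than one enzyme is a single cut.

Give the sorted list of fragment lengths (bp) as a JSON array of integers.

[1,2,5,6,7,9,9,10,10,13,16,20]

Per-enzyme occurrences:
  JekIV (GGAACATG, off=6): no sites
  NpsII (GTACGA, off=6): starts [9, 16, 33, 43, 63, 72, 82] → cuts [15, 22, 39, 49, 69, 78, 88]
  IvoV (TGTCTCAC, off=1): starts [1, 22] → cuts [2, 23]
  TgoIX (AAGCTG, off=2): starts [88] → cuts [90]
  ZebX (TGCTG, off=0): starts [95, 104] → cuts [95, 104]

Pooled cuts: [2, 15, 22, 23, 39, 49, 69, 78, 88, 90, 95, 104]

Fragments:
  2→15: 13 bp
  15→22: 7 bp
  22→23: 1 bp
  23→39: 16 bp
  39→49: 10 bp
  49→69: 20 bp
  69→78: 9 bp
  78→88: 10 bp
  88→90: 2 bp
  90→95: 5 bp
  95→104: 9 bp
  104→2 (wrap): 108-104+2 = 6 bp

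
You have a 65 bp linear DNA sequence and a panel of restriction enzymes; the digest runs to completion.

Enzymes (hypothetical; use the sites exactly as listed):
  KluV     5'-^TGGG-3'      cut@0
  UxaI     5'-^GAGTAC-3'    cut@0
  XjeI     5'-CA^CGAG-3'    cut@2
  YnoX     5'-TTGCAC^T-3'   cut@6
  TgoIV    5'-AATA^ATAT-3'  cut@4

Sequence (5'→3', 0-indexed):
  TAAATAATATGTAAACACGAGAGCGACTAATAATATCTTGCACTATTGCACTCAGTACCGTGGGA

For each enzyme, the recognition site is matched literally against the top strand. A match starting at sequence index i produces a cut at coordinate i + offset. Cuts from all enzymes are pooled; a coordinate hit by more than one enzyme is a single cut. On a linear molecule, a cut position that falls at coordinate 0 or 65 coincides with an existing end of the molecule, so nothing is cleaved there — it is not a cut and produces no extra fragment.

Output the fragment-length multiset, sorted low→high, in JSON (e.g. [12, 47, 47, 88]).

Per-enzyme occurrences:
  KluV TGGG/0: at [60] ⇒ [60]
  UxaI (GAGTAC, off=0): no sites
  XjeI CACGAG/2: at [15] ⇒ [17]
  YnoX TTGCACT/6: at [37, 45] ⇒ [43, 51]
  TgoIV AATAATAT/4: at [2, 28] ⇒ [6, 32]

Pooled cuts: [6, 17, 32, 43, 51, 60]

Fragments:
  [0,6): 6 bp
  [6,17): 11 bp
  [17,32): 15 bp
  [32,43): 11 bp
  [43,51): 8 bp
  [51,60): 9 bp
  [60,65): 5 bp

[5,6,8,9,11,11,15]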